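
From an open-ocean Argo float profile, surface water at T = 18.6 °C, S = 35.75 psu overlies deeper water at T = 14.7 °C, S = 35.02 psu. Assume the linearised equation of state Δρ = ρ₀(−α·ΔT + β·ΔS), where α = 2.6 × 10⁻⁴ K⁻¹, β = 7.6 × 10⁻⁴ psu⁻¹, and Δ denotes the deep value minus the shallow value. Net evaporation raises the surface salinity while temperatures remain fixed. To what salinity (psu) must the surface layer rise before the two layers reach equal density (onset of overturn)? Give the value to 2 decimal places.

36.35 psu

Neutral buoyancy requires −α(T_deep − T_surf) + β(S_deep − S_surf′) = 0.
S_surf′ = S_deep − (α/β)·ΔT = 35.02 − (2.6 × 10⁻⁴/7.6 × 10⁻⁴)·(-3.9) = 36.3542 psu.
Increase required: 36.3542 − 35.75 = 0.6042 psu.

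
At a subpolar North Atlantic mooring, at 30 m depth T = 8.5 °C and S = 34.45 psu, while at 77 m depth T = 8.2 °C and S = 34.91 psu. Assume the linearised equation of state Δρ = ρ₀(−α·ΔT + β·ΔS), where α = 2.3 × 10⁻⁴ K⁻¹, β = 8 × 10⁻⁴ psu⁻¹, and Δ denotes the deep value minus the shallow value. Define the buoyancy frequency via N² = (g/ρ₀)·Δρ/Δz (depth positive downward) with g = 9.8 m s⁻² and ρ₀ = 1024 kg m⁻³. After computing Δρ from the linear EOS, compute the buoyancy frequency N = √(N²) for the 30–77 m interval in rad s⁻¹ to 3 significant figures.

9.55 × 10⁻³ rad s⁻¹

ΔT = -0.3 K, ΔS = +0.46 psu (deep − shallow).
Δρ/ρ₀ = −αΔT + βΔS = 6.90 × 10⁻⁵ + 3.68 × 10⁻⁴ = 4.37 × 10⁻⁴, so Δρ ≈ 0.4475 kg m⁻³.
N² = (g/ρ₀)·Δρ/Δz = g·(Δρ/ρ₀)/Δz = 9.8 × 4.37 × 10⁻⁴ / 47 = 9.1119 × 10⁻⁵ s⁻².
N = √(9.1119 × 10⁻⁵) = 9.5456 × 10⁻³ rad s⁻¹ ≈ 9.55 × 10⁻³ rad s⁻¹.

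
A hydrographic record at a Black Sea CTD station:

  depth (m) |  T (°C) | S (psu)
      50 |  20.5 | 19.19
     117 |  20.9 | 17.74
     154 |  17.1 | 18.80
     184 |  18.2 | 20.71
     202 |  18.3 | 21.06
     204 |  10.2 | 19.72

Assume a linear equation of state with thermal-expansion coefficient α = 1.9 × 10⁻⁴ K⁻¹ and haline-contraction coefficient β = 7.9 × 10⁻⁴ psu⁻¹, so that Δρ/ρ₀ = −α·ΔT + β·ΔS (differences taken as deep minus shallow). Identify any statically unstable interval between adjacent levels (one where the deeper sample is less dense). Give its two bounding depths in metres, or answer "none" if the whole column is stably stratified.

50–117 m

Evaluate Δρ/ρ₀ = −αΔT + βΔS across each adjacent pair:
  50–117 m: −αΔT+βΔS = −(1.9 × 10⁻⁴)(+0.4)+(7.9 × 10⁻⁴)(-1.45) = -1.2 × 10⁻³ → UNSTABLE
  117–154 m: −αΔT+βΔS = −(1.9 × 10⁻⁴)(-3.8)+(7.9 × 10⁻⁴)(+1.06) = 1.6 × 10⁻³ → stable
  154–184 m: −αΔT+βΔS = −(1.9 × 10⁻⁴)(+1.1)+(7.9 × 10⁻⁴)(+1.91) = 1.3 × 10⁻³ → stable
  184–202 m: −αΔT+βΔS = −(1.9 × 10⁻⁴)(+0.1)+(7.9 × 10⁻⁴)(+0.35) = 2.6 × 10⁻⁴ → stable
  202–204 m: −αΔT+βΔS = −(1.9 × 10⁻⁴)(-8.1)+(7.9 × 10⁻⁴)(-1.34) = 4.8 × 10⁻⁴ → stable
The 50–117 m interval has Δρ < 0: lighter water underlies denser water.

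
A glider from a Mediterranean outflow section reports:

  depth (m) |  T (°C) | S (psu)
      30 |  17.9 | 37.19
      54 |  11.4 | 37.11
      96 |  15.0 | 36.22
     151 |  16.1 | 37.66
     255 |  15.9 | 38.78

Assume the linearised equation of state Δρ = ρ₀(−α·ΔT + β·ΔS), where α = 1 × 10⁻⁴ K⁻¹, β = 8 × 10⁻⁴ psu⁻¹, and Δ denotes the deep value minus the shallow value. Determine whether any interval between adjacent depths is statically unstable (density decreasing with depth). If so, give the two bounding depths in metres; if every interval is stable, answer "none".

54–96 m

Evaluate Δρ/ρ₀ = −αΔT + βΔS across each adjacent pair:
  30–54 m: −αΔT+βΔS = −(1 × 10⁻⁴)(-6.5)+(8 × 10⁻⁴)(-0.08) = 5.9 × 10⁻⁴ → stable
  54–96 m: −αΔT+βΔS = −(1 × 10⁻⁴)(+3.6)+(8 × 10⁻⁴)(-0.89) = -1.1 × 10⁻³ → UNSTABLE
  96–151 m: −αΔT+βΔS = −(1 × 10⁻⁴)(+1.1)+(8 × 10⁻⁴)(+1.44) = 1.0 × 10⁻³ → stable
  151–255 m: −αΔT+βΔS = −(1 × 10⁻⁴)(-0.2)+(8 × 10⁻⁴)(+1.12) = 9.2 × 10⁻⁴ → stable
The 54–96 m interval has Δρ < 0: lighter water underlies denser water.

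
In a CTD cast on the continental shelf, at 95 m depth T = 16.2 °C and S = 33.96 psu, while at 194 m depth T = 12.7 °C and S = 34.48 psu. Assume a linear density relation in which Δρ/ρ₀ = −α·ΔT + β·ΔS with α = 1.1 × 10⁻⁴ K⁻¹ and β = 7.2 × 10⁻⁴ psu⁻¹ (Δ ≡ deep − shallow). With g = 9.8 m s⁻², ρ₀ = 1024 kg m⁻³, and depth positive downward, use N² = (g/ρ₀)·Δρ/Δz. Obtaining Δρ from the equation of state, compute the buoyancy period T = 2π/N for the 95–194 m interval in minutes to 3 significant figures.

ΔT = -3.5 K, ΔS = +0.52 psu (deep − shallow).
Δρ/ρ₀ = −αΔT + βΔS = 3.85 × 10⁻⁴ + 3.744 × 10⁻⁴ = 7.594 × 10⁻⁴, so Δρ ≈ 0.7776 kg m⁻³.
N² = (g/ρ₀)·Δρ/Δz = g·(Δρ/ρ₀)/Δz = 9.8 × 7.594 × 10⁻⁴ / 99 = 7.5173 × 10⁻⁵ s⁻².
N = √(7.5173 × 10⁻⁵) = 8.6702 × 10⁻³ rad s⁻¹ → T = 2π/N = 724.69 s = 12.078 min ≈ 12.1 min.

12.1 min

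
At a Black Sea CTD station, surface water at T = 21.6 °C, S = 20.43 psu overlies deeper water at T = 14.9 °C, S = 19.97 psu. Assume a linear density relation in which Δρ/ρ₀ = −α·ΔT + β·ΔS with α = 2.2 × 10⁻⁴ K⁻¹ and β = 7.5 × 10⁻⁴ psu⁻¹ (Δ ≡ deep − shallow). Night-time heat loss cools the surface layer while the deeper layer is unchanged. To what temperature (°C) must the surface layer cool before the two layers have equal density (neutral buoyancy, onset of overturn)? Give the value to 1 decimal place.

16.5 °C

Neutral buoyancy requires Δρ = 0, i.e. −α(T_deep − T_surf′) + β(S_deep − S_surf) = 0.
T_surf′ = T_deep − (β/α)·ΔS = 14.9 − (7.5 × 10⁻⁴/2.2 × 10⁻⁴)·(-0.46) = 16.468 °C.
Cooling required: 21.6 − (16.468) = 5.132 °C.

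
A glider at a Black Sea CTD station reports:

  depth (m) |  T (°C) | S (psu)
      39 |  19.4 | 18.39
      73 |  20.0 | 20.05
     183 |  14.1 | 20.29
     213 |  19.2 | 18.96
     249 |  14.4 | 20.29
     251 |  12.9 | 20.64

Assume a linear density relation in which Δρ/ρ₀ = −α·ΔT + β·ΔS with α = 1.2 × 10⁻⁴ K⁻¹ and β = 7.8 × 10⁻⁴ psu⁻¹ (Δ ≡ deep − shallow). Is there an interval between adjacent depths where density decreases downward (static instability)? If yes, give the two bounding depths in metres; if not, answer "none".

Evaluate Δρ/ρ₀ = −αΔT + βΔS across each adjacent pair:
  39–73 m: −αΔT+βΔS = −(1.2 × 10⁻⁴)(+0.6)+(7.8 × 10⁻⁴)(+1.66) = 1.2 × 10⁻³ → stable
  73–183 m: −αΔT+βΔS = −(1.2 × 10⁻⁴)(-5.9)+(7.8 × 10⁻⁴)(+0.24) = 9.0 × 10⁻⁴ → stable
  183–213 m: −αΔT+βΔS = −(1.2 × 10⁻⁴)(+5.1)+(7.8 × 10⁻⁴)(-1.33) = -1.6 × 10⁻³ → UNSTABLE
  213–249 m: −αΔT+βΔS = −(1.2 × 10⁻⁴)(-4.8)+(7.8 × 10⁻⁴)(+1.33) = 1.6 × 10⁻³ → stable
  249–251 m: −αΔT+βΔS = −(1.2 × 10⁻⁴)(-1.5)+(7.8 × 10⁻⁴)(+0.35) = 4.5 × 10⁻⁴ → stable
The 183–213 m interval has Δρ < 0: lighter water underlies denser water.

183–213 m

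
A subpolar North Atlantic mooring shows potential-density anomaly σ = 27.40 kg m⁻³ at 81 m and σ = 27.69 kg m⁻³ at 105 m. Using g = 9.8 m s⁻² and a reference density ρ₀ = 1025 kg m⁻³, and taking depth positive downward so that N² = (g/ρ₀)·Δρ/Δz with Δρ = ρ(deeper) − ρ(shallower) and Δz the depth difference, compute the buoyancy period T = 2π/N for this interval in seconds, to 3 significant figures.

Δρ = 1027.69 − 1027.40 = 0.29 kg m⁻³ over Δz = 105 − 81 = 24 m.
N² = (9.8/1025) × (0.29/24) = 1.1553 × 10⁻⁴ s⁻².
N = √(1.1553 × 10⁻⁴) = 0.010748 rad s⁻¹, so T = 2π/N = 584.59 s ≈ 585 s.

585 s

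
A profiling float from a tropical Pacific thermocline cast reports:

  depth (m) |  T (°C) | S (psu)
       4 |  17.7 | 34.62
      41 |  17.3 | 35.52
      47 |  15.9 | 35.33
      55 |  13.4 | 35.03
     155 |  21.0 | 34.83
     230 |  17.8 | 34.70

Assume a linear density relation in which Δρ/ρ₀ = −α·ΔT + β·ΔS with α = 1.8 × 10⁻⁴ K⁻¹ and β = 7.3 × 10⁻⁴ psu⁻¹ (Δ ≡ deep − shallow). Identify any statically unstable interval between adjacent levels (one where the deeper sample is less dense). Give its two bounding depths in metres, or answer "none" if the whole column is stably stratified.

Evaluate Δρ/ρ₀ = −αΔT + βΔS across each adjacent pair:
  4–41 m: −αΔT+βΔS = −(1.8 × 10⁻⁴)(-0.4)+(7.3 × 10⁻⁴)(+0.90) = 7.3 × 10⁻⁴ → stable
  41–47 m: −αΔT+βΔS = −(1.8 × 10⁻⁴)(-1.4)+(7.3 × 10⁻⁴)(-0.19) = 1.1 × 10⁻⁴ → stable
  47–55 m: −αΔT+βΔS = −(1.8 × 10⁻⁴)(-2.5)+(7.3 × 10⁻⁴)(-0.30) = 2.3 × 10⁻⁴ → stable
  55–155 m: −αΔT+βΔS = −(1.8 × 10⁻⁴)(+7.6)+(7.3 × 10⁻⁴)(-0.20) = -1.5 × 10⁻³ → UNSTABLE
  155–230 m: −αΔT+βΔS = −(1.8 × 10⁻⁴)(-3.2)+(7.3 × 10⁻⁴)(-0.13) = 4.8 × 10⁻⁴ → stable
The 55–155 m interval has Δρ < 0: lighter water underlies denser water.

55–155 m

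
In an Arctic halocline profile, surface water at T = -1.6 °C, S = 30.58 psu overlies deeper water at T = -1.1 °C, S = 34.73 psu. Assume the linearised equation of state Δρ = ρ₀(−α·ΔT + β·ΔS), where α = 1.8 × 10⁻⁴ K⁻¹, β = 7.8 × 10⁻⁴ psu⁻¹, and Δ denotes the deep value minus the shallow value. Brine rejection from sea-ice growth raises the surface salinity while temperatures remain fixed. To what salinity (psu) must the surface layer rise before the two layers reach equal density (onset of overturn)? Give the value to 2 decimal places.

34.61 psu

Neutral buoyancy requires −α(T_deep − T_surf) + β(S_deep − S_surf′) = 0.
S_surf′ = S_deep − (α/β)·ΔT = 34.73 − (1.8 × 10⁻⁴/7.8 × 10⁻⁴)·(+0.5) = 34.6146 psu.
Increase required: 34.6146 − 30.58 = 4.0346 psu.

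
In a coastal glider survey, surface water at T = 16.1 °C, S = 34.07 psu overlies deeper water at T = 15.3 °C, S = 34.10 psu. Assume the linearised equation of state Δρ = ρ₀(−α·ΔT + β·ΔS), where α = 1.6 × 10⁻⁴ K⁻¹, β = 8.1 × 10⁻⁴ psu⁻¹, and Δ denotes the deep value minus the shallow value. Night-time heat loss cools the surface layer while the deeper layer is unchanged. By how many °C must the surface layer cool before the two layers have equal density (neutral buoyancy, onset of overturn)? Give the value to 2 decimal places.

0.95 °C

Neutral buoyancy requires Δρ = 0, i.e. −α(T_deep − T_surf′) + β(S_deep − S_surf) = 0.
T_surf′ = T_deep − (β/α)·ΔS = 15.3 − (8.1 × 10⁻⁴/1.6 × 10⁻⁴)·(+0.03) = 15.1481 °C.
Cooling required: 16.1 − (15.1481) = 0.9519 °C.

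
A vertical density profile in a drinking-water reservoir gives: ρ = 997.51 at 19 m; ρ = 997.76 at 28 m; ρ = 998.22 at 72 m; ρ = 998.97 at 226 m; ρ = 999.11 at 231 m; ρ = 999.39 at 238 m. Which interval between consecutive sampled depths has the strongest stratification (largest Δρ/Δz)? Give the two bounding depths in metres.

231–238 m

Compute the density gradient over each adjacent pair:
  19–28 m: Δρ/Δz = 0.25/9 = 0.028 kg m⁻⁴
  28–72 m: Δρ/Δz = 0.46/44 = 0.010 kg m⁻⁴
  72–226 m: Δρ/Δz = 0.75/154 = 4.9 × 10⁻³ kg m⁻⁴
  226–231 m: Δρ/Δz = 0.14/5 = 0.028 kg m⁻⁴
  231–238 m: Δρ/Δz = 0.28/7 = 0.040 kg m⁻⁴
The largest gradient is in the 231–238 m interval — the pycnocline.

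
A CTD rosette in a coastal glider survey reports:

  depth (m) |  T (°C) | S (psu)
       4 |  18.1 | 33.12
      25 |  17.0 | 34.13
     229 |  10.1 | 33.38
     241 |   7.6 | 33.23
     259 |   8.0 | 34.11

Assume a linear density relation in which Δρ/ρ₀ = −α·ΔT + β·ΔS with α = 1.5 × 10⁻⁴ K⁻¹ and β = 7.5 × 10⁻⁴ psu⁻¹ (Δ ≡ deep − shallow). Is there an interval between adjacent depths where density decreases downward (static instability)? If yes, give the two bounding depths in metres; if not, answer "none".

Evaluate Δρ/ρ₀ = −αΔT + βΔS across each adjacent pair:
  4–25 m: −αΔT+βΔS = −(1.5 × 10⁻⁴)(-1.1)+(7.5 × 10⁻⁴)(+1.01) = 9.2 × 10⁻⁴ → stable
  25–229 m: −αΔT+βΔS = −(1.5 × 10⁻⁴)(-6.9)+(7.5 × 10⁻⁴)(-0.75) = 4.7 × 10⁻⁴ → stable
  229–241 m: −αΔT+βΔS = −(1.5 × 10⁻⁴)(-2.5)+(7.5 × 10⁻⁴)(-0.15) = 2.6 × 10⁻⁴ → stable
  241–259 m: −αΔT+βΔS = −(1.5 × 10⁻⁴)(+0.4)+(7.5 × 10⁻⁴)(+0.88) = 6.0 × 10⁻⁴ → stable
Every interval has Δρ > 0: the column is stably stratified throughout.

none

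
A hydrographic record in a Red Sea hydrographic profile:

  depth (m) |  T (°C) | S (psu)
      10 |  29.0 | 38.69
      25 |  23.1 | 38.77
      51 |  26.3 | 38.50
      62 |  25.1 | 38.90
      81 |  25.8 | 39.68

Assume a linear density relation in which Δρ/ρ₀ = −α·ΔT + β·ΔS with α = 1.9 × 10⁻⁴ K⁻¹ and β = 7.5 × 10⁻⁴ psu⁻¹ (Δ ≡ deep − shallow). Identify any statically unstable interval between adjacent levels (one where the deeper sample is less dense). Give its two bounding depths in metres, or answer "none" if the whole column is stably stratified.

Evaluate Δρ/ρ₀ = −αΔT + βΔS across each adjacent pair:
  10–25 m: −αΔT+βΔS = −(1.9 × 10⁻⁴)(-5.9)+(7.5 × 10⁻⁴)(+0.08) = 1.2 × 10⁻³ → stable
  25–51 m: −αΔT+βΔS = −(1.9 × 10⁻⁴)(+3.2)+(7.5 × 10⁻⁴)(-0.27) = -8.1 × 10⁻⁴ → UNSTABLE
  51–62 m: −αΔT+βΔS = −(1.9 × 10⁻⁴)(-1.2)+(7.5 × 10⁻⁴)(+0.40) = 5.3 × 10⁻⁴ → stable
  62–81 m: −αΔT+βΔS = −(1.9 × 10⁻⁴)(+0.7)+(7.5 × 10⁻⁴)(+0.78) = 4.5 × 10⁻⁴ → stable
The 25–51 m interval has Δρ < 0: lighter water underlies denser water.

25–51 m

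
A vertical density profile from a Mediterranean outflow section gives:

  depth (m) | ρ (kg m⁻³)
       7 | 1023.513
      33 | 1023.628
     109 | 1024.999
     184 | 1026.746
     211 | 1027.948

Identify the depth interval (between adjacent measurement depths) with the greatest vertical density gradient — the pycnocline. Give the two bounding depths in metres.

Compute the density gradient over each adjacent pair:
  7–33 m: Δρ/Δz = 0.115/26 = 4.4 × 10⁻³ kg m⁻⁴
  33–109 m: Δρ/Δz = 1.371/76 = 0.018 kg m⁻⁴
  109–184 m: Δρ/Δz = 1.747/75 = 0.023 kg m⁻⁴
  184–211 m: Δρ/Δz = 1.202/27 = 0.045 kg m⁻⁴
The largest gradient is in the 184–211 m interval — the pycnocline.

184–211 m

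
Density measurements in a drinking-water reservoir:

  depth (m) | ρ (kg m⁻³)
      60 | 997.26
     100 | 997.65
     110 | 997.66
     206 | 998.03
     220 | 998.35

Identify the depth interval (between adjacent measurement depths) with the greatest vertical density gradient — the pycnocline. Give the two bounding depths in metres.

206–220 m

Compute the density gradient over each adjacent pair:
  60–100 m: Δρ/Δz = 0.39/40 = 9.7 × 10⁻³ kg m⁻⁴
  100–110 m: Δρ/Δz = 0.01/10 = 1.0 × 10⁻³ kg m⁻⁴
  110–206 m: Δρ/Δz = 0.37/96 = 3.9 × 10⁻³ kg m⁻⁴
  206–220 m: Δρ/Δz = 0.32/14 = 0.023 kg m⁻⁴
The largest gradient is in the 206–220 m interval — the pycnocline.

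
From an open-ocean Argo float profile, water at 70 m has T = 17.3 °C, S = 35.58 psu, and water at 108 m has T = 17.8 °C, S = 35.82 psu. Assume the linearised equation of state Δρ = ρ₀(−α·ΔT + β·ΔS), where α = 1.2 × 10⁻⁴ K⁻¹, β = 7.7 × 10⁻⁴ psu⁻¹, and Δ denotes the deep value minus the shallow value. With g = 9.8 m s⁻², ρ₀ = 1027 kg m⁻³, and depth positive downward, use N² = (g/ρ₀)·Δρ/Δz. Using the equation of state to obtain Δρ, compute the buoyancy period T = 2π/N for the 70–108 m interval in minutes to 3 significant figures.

18.5 min

ΔT = +0.5 K, ΔS = +0.24 psu (deep − shallow).
Δρ/ρ₀ = −αΔT + βΔS = -6.00 × 10⁻⁵ + 1.848 × 10⁻⁴ = 1.248 × 10⁻⁴, so Δρ ≈ 0.1282 kg m⁻³.
N² = (g/ρ₀)·Δρ/Δz = g·(Δρ/ρ₀)/Δz = 9.8 × 1.248 × 10⁻⁴ / 38 = 3.2185 × 10⁻⁵ s⁻².
N = √(3.2185 × 10⁻⁵) = 5.6732 × 10⁻³ rad s⁻¹ → T = 2π/N = 1.1075 × 10³ s = 18.458 min ≈ 18.5 min.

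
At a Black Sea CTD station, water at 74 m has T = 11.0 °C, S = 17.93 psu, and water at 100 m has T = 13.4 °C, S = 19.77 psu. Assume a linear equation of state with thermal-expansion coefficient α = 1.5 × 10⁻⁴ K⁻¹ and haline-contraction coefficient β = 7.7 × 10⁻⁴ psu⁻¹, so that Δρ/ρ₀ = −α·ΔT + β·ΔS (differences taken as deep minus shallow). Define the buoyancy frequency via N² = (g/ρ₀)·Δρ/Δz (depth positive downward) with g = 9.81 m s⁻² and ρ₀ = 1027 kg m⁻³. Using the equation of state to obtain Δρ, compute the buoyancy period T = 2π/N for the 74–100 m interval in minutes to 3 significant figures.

ΔT = +2.4 K, ΔS = +1.84 psu (deep − shallow).
Δρ/ρ₀ = −αΔT + βΔS = -3.60 × 10⁻⁴ + 1.4168 × 10⁻³ = 1.0568 × 10⁻³, so Δρ ≈ 1.085 kg m⁻³.
N² = (g/ρ₀)·Δρ/Δz = g·(Δρ/ρ₀)/Δz = 9.81 × 1.0568 × 10⁻³ / 26 = 3.9874 × 10⁻⁴ s⁻².
N = √(3.9874 × 10⁻⁴) = 0.019968 rad s⁻¹ → T = 2π/N = 314.66 s = 5.2443 min ≈ 5.24 min.

5.24 min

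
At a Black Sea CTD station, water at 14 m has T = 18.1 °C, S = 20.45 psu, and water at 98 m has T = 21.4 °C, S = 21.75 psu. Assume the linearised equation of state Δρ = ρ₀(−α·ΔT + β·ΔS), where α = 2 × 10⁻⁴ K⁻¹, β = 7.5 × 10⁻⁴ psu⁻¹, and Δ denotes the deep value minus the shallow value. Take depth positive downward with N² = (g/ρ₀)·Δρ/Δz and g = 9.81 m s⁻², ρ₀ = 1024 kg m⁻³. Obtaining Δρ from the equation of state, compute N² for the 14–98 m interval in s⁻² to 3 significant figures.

3.68 × 10⁻⁵ s⁻²

ΔT = +3.3 K, ΔS = +1.30 psu (deep − shallow).
Δρ/ρ₀ = −αΔT + βΔS = -6.60 × 10⁻⁴ + 9.75 × 10⁻⁴ = 3.15 × 10⁻⁴, so Δρ ≈ 0.3226 kg m⁻³.
N² = (g/ρ₀)·Δρ/Δz = g·(Δρ/ρ₀)/Δz = 9.81 × 3.15 × 10⁻⁴ / 84 = 3.6788 × 10⁻⁵ s⁻² ≈ 3.68 × 10⁻⁵ s⁻².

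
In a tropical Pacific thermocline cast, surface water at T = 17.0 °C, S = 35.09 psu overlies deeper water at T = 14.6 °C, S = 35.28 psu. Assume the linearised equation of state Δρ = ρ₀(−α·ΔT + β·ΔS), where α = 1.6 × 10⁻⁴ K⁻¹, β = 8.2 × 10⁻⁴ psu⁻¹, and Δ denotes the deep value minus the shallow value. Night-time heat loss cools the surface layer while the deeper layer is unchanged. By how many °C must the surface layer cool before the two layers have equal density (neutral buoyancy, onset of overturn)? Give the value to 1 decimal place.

3.4 °C

Neutral buoyancy requires Δρ = 0, i.e. −α(T_deep − T_surf′) + β(S_deep − S_surf) = 0.
T_surf′ = T_deep − (β/α)·ΔS = 14.6 − (8.2 × 10⁻⁴/1.6 × 10⁻⁴)·(+0.19) = 13.626 °C.
Cooling required: 17.0 − (13.626) = 3.374 °C.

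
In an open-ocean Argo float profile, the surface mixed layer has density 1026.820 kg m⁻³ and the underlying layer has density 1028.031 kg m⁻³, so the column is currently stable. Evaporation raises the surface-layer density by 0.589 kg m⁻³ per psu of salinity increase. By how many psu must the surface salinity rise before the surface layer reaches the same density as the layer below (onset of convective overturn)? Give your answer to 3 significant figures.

Density deficit of the surface layer: 1028.031 − 1026.820 = 1.211 kg m⁻³.
Required change = 1.211 / 0.589 = 2.06 psu.

2.06 psu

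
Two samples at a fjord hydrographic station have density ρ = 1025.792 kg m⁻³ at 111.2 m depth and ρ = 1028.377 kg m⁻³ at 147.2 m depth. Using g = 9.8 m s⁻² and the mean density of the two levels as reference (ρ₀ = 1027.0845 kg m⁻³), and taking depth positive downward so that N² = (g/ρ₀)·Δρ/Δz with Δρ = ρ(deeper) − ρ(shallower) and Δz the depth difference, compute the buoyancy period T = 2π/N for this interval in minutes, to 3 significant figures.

Δρ = 1028.377 − 1025.792 = 2.585 kg m⁻³ over Δz = 147.2 − 111.2 = 36 m.
N² = (9.8/1027.0845) × (2.585/36) = 6.8514 × 10⁻⁴ s⁻².
N = √(6.8514 × 10⁻⁴) = 0.026175 rad s⁻¹, so T = 2π/N = 240.05 s = 4.0008 min ≈ 4.00 min.

4.00 min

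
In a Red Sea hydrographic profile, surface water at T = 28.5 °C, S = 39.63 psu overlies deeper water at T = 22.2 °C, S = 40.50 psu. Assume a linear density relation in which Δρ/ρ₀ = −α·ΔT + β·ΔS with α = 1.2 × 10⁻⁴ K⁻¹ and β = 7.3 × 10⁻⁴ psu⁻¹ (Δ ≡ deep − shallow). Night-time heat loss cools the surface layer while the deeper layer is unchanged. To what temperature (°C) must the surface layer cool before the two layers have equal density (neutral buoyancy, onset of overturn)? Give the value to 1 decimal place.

Neutral buoyancy requires Δρ = 0, i.e. −α(T_deep − T_surf′) + β(S_deep − S_surf) = 0.
T_surf′ = T_deep − (β/α)·ΔS = 22.2 − (7.3 × 10⁻⁴/1.2 × 10⁻⁴)·(+0.87) = 16.907 °C.
Cooling required: 28.5 − (16.907) = 11.593 °C.

16.9 °C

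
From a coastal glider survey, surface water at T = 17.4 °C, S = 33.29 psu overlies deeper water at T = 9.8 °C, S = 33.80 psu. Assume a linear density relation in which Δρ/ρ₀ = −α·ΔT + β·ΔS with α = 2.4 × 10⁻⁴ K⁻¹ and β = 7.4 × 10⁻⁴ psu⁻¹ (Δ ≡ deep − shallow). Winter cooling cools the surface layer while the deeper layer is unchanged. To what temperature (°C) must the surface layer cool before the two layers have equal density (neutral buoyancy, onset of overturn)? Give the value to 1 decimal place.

Neutral buoyancy requires Δρ = 0, i.e. −α(T_deep − T_surf′) + β(S_deep − S_surf) = 0.
T_surf′ = T_deep − (β/α)·ΔS = 9.8 − (7.4 × 10⁻⁴/2.4 × 10⁻⁴)·(+0.51) = 8.228 °C.
Cooling required: 17.4 − (8.228) = 9.172 °C.

8.2 °C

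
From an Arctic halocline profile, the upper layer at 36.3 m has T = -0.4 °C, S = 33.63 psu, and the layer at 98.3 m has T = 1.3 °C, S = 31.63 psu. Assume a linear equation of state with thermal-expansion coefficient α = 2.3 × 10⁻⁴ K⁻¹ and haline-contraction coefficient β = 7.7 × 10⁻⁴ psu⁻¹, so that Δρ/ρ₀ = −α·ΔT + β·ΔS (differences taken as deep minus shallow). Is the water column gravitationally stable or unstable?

unstable

ΔT = 1.3 − -0.4 = +1.7 K and ΔS = 31.63 − 33.63 = -2.00 psu (deep − shallow).
−αΔT = -3.91 × 10⁻⁴; βΔS = -1.54 × 10⁻³; sum Δρ/ρ₀ = -1.931 × 10⁻³.
Δρ/ρ₀ < 0, so Δρ < 0: deeper water is lighter → statically unstable; the column would overturn.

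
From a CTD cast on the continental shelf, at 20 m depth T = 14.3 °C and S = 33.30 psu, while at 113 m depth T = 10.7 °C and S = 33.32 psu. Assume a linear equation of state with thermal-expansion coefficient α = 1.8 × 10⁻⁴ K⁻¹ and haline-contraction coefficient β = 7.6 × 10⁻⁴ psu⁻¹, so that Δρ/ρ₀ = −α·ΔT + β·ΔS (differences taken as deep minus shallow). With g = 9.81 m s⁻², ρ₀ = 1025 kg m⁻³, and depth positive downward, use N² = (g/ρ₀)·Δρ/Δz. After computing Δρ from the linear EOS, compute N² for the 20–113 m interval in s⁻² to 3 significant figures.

7.00 × 10⁻⁵ s⁻²

ΔT = -3.6 K, ΔS = +0.02 psu (deep − shallow).
Δρ/ρ₀ = −αΔT + βΔS = 6.48 × 10⁻⁴ + 1.52 × 10⁻⁵ = 6.632 × 10⁻⁴, so Δρ ≈ 0.6798 kg m⁻³.
N² = (g/ρ₀)·Δρ/Δz = g·(Δρ/ρ₀)/Δz = 9.81 × 6.632 × 10⁻⁴ / 93 = 6.9957 × 10⁻⁵ s⁻² ≈ 7.00 × 10⁻⁵ s⁻².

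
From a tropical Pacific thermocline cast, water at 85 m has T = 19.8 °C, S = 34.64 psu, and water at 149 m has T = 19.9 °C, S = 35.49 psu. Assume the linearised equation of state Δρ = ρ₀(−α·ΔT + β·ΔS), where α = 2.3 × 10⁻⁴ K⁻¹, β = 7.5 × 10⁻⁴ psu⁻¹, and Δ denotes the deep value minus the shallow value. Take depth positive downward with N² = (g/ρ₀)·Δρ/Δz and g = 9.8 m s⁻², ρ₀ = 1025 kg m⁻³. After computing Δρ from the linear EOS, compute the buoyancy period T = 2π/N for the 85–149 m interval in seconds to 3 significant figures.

648 s

ΔT = +0.1 K, ΔS = +0.85 psu (deep − shallow).
Δρ/ρ₀ = −αΔT + βΔS = -2.30 × 10⁻⁵ + 6.375 × 10⁻⁴ = 6.145 × 10⁻⁴, so Δρ ≈ 0.6299 kg m⁻³.
N² = (g/ρ₀)·Δρ/Δz = g·(Δρ/ρ₀)/Δz = 9.8 × 6.145 × 10⁻⁴ / 64 = 9.4095 × 10⁻⁵ s⁻².
N = √(9.4095 × 10⁻⁵) = 9.7003 × 10⁻³ rad s⁻¹ → T = 2π/N = 647.73 s ≈ 648 s.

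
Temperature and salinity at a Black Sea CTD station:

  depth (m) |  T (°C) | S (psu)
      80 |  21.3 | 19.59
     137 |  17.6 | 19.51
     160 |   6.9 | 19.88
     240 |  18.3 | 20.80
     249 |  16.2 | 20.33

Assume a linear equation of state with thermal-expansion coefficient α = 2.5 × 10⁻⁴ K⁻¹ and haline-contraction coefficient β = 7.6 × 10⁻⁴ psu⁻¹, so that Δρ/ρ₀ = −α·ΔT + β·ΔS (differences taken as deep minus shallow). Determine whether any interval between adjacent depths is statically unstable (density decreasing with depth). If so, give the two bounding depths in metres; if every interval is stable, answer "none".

160–240 m

Evaluate Δρ/ρ₀ = −αΔT + βΔS across each adjacent pair:
  80–137 m: −αΔT+βΔS = −(2.5 × 10⁻⁴)(-3.7)+(7.6 × 10⁻⁴)(-0.08) = 8.6 × 10⁻⁴ → stable
  137–160 m: −αΔT+βΔS = −(2.5 × 10⁻⁴)(-10.7)+(7.6 × 10⁻⁴)(+0.37) = 3.0 × 10⁻³ → stable
  160–240 m: −αΔT+βΔS = −(2.5 × 10⁻⁴)(+11.4)+(7.6 × 10⁻⁴)(+0.92) = -2.2 × 10⁻³ → UNSTABLE
  240–249 m: −αΔT+βΔS = −(2.5 × 10⁻⁴)(-2.1)+(7.6 × 10⁻⁴)(-0.47) = 1.7 × 10⁻⁴ → stable
The 160–240 m interval has Δρ < 0: lighter water underlies denser water.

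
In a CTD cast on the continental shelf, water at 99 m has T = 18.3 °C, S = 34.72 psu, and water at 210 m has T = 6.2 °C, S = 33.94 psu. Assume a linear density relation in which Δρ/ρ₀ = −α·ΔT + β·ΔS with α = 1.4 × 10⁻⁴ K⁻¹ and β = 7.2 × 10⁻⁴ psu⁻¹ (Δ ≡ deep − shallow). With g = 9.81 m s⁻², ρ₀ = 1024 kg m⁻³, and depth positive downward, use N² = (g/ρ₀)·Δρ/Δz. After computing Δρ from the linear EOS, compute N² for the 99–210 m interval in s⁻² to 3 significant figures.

ΔT = -12.1 K, ΔS = -0.78 psu (deep − shallow).
Δρ/ρ₀ = −αΔT + βΔS = 1.694 × 10⁻³ − 5.616 × 10⁻⁴ = 1.1324 × 10⁻³, so Δρ ≈ 1.160 kg m⁻³.
N² = (g/ρ₀)·Δρ/Δz = g·(Δρ/ρ₀)/Δz = 9.81 × 1.1324 × 10⁻³ / 111 = 1.0008 × 10⁻⁴ s⁻² ≈ 1.00 × 10⁻⁴ s⁻².

1.00 × 10⁻⁴ s⁻²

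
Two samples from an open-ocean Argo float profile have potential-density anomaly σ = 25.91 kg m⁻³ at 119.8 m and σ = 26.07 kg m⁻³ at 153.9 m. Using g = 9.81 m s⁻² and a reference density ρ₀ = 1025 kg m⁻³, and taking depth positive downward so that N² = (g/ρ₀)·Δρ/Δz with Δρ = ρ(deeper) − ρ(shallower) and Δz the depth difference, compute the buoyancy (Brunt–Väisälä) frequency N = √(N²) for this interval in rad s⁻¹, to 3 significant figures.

6.70 × 10⁻³ rad s⁻¹

Δρ = 1026.07 − 1025.91 = 0.16 kg m⁻³ over Δz = 153.9 − 119.8 = 34.1 m.
N² = (9.81/1025) × (0.16/34.1) = 4.4907 × 10⁻⁵ s⁻².
N = √(4.4907 × 10⁻⁵) = 6.7013 × 10⁻³ rad s⁻¹ ≈ 6.70 × 10⁻³ rad s⁻¹.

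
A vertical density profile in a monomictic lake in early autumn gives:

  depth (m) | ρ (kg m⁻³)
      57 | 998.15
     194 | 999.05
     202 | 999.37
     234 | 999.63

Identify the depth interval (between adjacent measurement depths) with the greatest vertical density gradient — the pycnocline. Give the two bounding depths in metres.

Compute the density gradient over each adjacent pair:
  57–194 m: Δρ/Δz = 0.90/137 = 6.6 × 10⁻³ kg m⁻⁴
  194–202 m: Δρ/Δz = 0.32/8 = 0.040 kg m⁻⁴
  202–234 m: Δρ/Δz = 0.26/32 = 8.1 × 10⁻³ kg m⁻⁴
The largest gradient is in the 194–202 m interval — the pycnocline.

194–202 m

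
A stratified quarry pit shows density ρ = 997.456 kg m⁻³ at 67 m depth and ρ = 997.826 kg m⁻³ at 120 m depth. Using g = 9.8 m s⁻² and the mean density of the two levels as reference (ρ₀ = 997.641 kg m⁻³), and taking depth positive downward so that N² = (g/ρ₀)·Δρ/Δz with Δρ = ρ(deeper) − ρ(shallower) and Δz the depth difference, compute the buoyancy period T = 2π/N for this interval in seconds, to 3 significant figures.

759 s

Δρ = 997.826 − 997.456 = 0.370 kg m⁻³ over Δz = 120 − 67 = 53 m.
N² = (9.8/997.641) × (0.370/53) = 6.8577 × 10⁻⁵ s⁻².
N = √(6.8577 × 10⁻⁵) = 8.2811 × 10⁻³ rad s⁻¹, so T = 2π/N = 758.74 s ≈ 759 s.
Since Δρ > 0 the layer is stably stratified.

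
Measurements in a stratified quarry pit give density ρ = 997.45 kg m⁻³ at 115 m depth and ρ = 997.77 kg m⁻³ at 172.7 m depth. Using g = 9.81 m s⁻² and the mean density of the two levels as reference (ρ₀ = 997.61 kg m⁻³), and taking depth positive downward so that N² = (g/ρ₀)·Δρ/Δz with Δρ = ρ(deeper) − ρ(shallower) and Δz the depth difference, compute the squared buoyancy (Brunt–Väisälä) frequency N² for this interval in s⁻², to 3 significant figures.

5.45 × 10⁻⁵ s⁻²

Δρ = 997.77 − 997.45 = 0.32 kg m⁻³ over Δz = 172.7 − 115 = 57.7 m.
N² = (9.81/997.61) × (0.32/57.7) = 5.4536 × 10⁻⁵ s⁻² ≈ 5.45 × 10⁻⁵ s⁻².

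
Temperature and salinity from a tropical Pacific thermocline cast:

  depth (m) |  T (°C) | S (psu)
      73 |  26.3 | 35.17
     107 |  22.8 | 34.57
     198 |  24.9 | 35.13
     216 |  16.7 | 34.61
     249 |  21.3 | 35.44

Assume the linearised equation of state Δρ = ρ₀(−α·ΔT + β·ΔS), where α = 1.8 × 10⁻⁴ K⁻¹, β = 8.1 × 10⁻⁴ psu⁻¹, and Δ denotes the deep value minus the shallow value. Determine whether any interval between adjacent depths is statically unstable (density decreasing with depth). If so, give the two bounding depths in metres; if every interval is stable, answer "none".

216–249 m

Evaluate Δρ/ρ₀ = −αΔT + βΔS across each adjacent pair:
  73–107 m: −αΔT+βΔS = −(1.8 × 10⁻⁴)(-3.5)+(8.1 × 10⁻⁴)(-0.60) = 1.4 × 10⁻⁴ → stable
  107–198 m: −αΔT+βΔS = −(1.8 × 10⁻⁴)(+2.1)+(8.1 × 10⁻⁴)(+0.56) = 7.6 × 10⁻⁵ → stable
  198–216 m: −αΔT+βΔS = −(1.8 × 10⁻⁴)(-8.2)+(8.1 × 10⁻⁴)(-0.52) = 1.1 × 10⁻³ → stable
  216–249 m: −αΔT+βΔS = −(1.8 × 10⁻⁴)(+4.6)+(8.1 × 10⁻⁴)(+0.83) = -1.6 × 10⁻⁴ → UNSTABLE
The 216–249 m interval has Δρ < 0: lighter water underlies denser water.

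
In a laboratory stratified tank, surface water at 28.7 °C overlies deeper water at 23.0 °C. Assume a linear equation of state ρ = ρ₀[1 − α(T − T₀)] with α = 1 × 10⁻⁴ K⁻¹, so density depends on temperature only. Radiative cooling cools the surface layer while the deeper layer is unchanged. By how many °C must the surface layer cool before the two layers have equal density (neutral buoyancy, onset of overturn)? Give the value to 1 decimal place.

With temperature the only control, equal density requires T_surf′ = T_deep.
T_surf′ = 23.0 °C.
Cooling required: 28.7 − 23.0 = 5.7 °C.

5.7 °C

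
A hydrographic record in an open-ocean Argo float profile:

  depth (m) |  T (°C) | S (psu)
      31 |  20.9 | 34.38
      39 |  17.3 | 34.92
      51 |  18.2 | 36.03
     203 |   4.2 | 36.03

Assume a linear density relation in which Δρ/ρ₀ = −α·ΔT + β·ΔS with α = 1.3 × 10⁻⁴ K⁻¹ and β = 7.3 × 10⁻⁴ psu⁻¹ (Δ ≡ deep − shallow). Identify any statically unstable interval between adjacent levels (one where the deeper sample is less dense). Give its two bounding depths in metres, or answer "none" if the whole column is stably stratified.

none

Evaluate Δρ/ρ₀ = −αΔT + βΔS across each adjacent pair:
  31–39 m: −αΔT+βΔS = −(1.3 × 10⁻⁴)(-3.6)+(7.3 × 10⁻⁴)(+0.54) = 8.6 × 10⁻⁴ → stable
  39–51 m: −αΔT+βΔS = −(1.3 × 10⁻⁴)(+0.9)+(7.3 × 10⁻⁴)(+1.11) = 6.9 × 10⁻⁴ → stable
  51–203 m: −αΔT+βΔS = −(1.3 × 10⁻⁴)(-14.0)+(7.3 × 10⁻⁴)(+0.00) = 1.8 × 10⁻³ → stable
Every interval has Δρ > 0: the column is stably stratified throughout.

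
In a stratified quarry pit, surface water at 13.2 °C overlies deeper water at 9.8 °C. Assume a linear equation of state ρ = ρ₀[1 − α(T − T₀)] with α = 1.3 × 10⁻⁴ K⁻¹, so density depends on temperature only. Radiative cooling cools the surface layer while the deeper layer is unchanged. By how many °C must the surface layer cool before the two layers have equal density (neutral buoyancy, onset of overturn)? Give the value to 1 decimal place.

3.4 °C

With temperature the only control, equal density requires T_surf′ = T_deep.
T_surf′ = 9.8 °C.
Cooling required: 13.2 − 9.8 = 3.4 °C.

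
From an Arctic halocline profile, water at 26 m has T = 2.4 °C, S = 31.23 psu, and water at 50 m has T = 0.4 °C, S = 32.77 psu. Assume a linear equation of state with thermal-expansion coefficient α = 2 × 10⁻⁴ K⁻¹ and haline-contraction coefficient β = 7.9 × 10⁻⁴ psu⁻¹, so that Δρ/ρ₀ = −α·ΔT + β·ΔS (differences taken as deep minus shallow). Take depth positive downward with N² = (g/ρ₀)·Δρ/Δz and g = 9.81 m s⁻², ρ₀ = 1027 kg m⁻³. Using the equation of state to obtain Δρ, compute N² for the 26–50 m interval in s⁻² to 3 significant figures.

6.61 × 10⁻⁴ s⁻²

ΔT = -2.0 K, ΔS = +1.54 psu (deep − shallow).
Δρ/ρ₀ = −αΔT + βΔS = 4.00 × 10⁻⁴ + 1.2166 × 10⁻³ = 1.6166 × 10⁻³, so Δρ ≈ 1.660 kg m⁻³.
N² = (g/ρ₀)·Δρ/Δz = g·(Δρ/ρ₀)/Δz = 9.81 × 1.6166 × 10⁻³ / 24 = 6.6079 × 10⁻⁴ s⁻² ≈ 6.61 × 10⁻⁴ s⁻².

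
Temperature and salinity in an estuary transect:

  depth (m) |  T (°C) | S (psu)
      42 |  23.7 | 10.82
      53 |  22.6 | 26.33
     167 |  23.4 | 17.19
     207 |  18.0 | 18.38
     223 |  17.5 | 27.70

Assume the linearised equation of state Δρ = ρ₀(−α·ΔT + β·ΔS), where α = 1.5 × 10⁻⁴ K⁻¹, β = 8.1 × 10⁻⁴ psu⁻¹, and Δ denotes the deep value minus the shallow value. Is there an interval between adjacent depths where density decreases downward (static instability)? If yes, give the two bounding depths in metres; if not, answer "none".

53–167 m

Evaluate Δρ/ρ₀ = −αΔT + βΔS across each adjacent pair:
  42–53 m: −αΔT+βΔS = −(1.5 × 10⁻⁴)(-1.1)+(8.1 × 10⁻⁴)(+15.51) = 0.013 → stable
  53–167 m: −αΔT+βΔS = −(1.5 × 10⁻⁴)(+0.8)+(8.1 × 10⁻⁴)(-9.14) = -7.5 × 10⁻³ → UNSTABLE
  167–207 m: −αΔT+βΔS = −(1.5 × 10⁻⁴)(-5.4)+(8.1 × 10⁻⁴)(+1.19) = 1.8 × 10⁻³ → stable
  207–223 m: −αΔT+βΔS = −(1.5 × 10⁻⁴)(-0.5)+(8.1 × 10⁻⁴)(+9.32) = 7.6 × 10⁻³ → stable
The 53–167 m interval has Δρ < 0: lighter water underlies denser water.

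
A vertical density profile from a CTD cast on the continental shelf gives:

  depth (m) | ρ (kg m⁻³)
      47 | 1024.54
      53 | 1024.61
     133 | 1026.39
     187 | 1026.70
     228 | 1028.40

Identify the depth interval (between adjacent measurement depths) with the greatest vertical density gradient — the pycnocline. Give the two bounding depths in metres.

Compute the density gradient over each adjacent pair:
  47–53 m: Δρ/Δz = 0.07/6 = 0.012 kg m⁻⁴
  53–133 m: Δρ/Δz = 1.78/80 = 0.022 kg m⁻⁴
  133–187 m: Δρ/Δz = 0.31/54 = 5.7 × 10⁻³ kg m⁻⁴
  187–228 m: Δρ/Δz = 1.70/41 = 0.041 kg m⁻⁴
The largest gradient is in the 187–228 m interval — the pycnocline.

187–228 m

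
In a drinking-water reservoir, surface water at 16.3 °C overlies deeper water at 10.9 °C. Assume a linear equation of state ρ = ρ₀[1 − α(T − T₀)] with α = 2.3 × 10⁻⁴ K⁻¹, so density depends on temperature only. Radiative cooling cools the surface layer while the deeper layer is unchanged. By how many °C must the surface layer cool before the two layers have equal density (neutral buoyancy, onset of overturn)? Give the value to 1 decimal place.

With temperature the only control, equal density requires T_surf′ = T_deep.
T_surf′ = 10.9 °C.
Cooling required: 16.3 − 10.9 = 5.4 °C.

5.4 °C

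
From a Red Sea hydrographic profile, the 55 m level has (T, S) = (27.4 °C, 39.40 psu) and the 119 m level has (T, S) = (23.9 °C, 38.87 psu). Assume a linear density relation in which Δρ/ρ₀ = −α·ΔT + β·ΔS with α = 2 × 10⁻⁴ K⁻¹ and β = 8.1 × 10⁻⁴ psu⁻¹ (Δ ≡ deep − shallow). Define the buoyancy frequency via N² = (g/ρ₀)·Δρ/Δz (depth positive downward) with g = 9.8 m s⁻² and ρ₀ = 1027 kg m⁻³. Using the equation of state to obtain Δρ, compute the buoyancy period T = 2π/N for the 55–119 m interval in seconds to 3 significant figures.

ΔT = -3.5 K, ΔS = -0.53 psu (deep − shallow).
Δρ/ρ₀ = −αΔT + βΔS = 7.00 × 10⁻⁴ − 4.293 × 10⁻⁴ = 2.707 × 10⁻⁴, so Δρ ≈ 0.2780 kg m⁻³.
N² = (g/ρ₀)·Δρ/Δz = g·(Δρ/ρ₀)/Δz = 9.8 × 2.707 × 10⁻⁴ / 64 = 4.1451 × 10⁻⁵ s⁻².
N = √(4.1451 × 10⁻⁵) = 6.4382 × 10⁻³ rad s⁻¹ → T = 2π/N = 975.92 s ≈ 976 s.

976 s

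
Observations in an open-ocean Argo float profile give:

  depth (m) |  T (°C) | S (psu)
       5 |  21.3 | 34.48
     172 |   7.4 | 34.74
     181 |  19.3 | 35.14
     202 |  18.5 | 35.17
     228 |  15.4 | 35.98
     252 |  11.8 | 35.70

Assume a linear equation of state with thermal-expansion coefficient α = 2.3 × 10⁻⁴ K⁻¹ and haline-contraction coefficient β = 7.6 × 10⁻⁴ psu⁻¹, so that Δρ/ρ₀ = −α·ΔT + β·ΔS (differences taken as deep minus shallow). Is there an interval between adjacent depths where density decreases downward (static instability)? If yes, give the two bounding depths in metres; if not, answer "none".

172–181 m

Evaluate Δρ/ρ₀ = −αΔT + βΔS across each adjacent pair:
  5–172 m: −αΔT+βΔS = −(2.3 × 10⁻⁴)(-13.9)+(7.6 × 10⁻⁴)(+0.26) = 3.4 × 10⁻³ → stable
  172–181 m: −αΔT+βΔS = −(2.3 × 10⁻⁴)(+11.9)+(7.6 × 10⁻⁴)(+0.40) = -2.4 × 10⁻³ → UNSTABLE
  181–202 m: −αΔT+βΔS = −(2.3 × 10⁻⁴)(-0.8)+(7.6 × 10⁻⁴)(+0.03) = 2.1 × 10⁻⁴ → stable
  202–228 m: −αΔT+βΔS = −(2.3 × 10⁻⁴)(-3.1)+(7.6 × 10⁻⁴)(+0.81) = 1.3 × 10⁻³ → stable
  228–252 m: −αΔT+βΔS = −(2.3 × 10⁻⁴)(-3.6)+(7.6 × 10⁻⁴)(-0.28) = 6.2 × 10⁻⁴ → stable
The 172–181 m interval has Δρ < 0: lighter water underlies denser water.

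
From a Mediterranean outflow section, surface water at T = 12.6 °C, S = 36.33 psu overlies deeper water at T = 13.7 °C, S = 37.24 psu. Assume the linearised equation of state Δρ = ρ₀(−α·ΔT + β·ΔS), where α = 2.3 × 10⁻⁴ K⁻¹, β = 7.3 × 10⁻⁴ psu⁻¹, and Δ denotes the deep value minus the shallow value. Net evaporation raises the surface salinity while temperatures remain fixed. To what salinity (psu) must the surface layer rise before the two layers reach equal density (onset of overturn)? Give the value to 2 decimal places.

Neutral buoyancy requires −α(T_deep − T_surf) + β(S_deep − S_surf′) = 0.
S_surf′ = S_deep − (α/β)·ΔT = 37.24 − (2.3 × 10⁻⁴/7.3 × 10⁻⁴)·(+1.1) = 36.8934 psu.
Increase required: 36.8934 − 36.33 = 0.5634 psu.

36.89 psu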